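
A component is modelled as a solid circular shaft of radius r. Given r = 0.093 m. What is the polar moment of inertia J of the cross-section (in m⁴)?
Model: a solid circular shaft of radius r, so J = (π·r^4) / 2.
Substitute:
  J = (π × 0.093^4) / 2
  J = 0.0001175 m⁴
Final answer: J = 0.0001175 m⁴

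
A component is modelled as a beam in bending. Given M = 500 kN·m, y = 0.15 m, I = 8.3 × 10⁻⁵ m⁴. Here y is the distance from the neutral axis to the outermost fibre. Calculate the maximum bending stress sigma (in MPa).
Model: a beam in bending, so sigma = (M·y) / I.
Convert to SI units:
  M = 500 kN·m = 500000 N·m
Substitute:
  sigma = (500000 × 0.15) / (8.3 × 10⁻⁵)
  sigma = 9.036 × 10⁸ Pa
Convert: sigma = 9.036 × 10⁸ Pa = 903.6 MPa
Final answer: sigma = 903.6 MPa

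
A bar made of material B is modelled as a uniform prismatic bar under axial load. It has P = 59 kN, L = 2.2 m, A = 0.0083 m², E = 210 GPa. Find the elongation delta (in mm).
Model: a uniform prismatic bar under axial load, so delta = (P·L) / (A·E).
Convert to SI units:
  P = 59 kN = 59000 N
  E = 210 GPa = 2.1 × 10¹¹ Pa
Substitute:
  delta = (59000 × 2.2) / (0.0083 × (2.1 × 10¹¹))
  delta = 7.447 × 10⁻⁵ m
Convert: delta = 7.447 × 10⁻⁵ m = 0.07447 mm
Final answer: delta = 0.07447 mm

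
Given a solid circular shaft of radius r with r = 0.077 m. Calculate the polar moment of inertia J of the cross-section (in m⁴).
Model: a solid circular shaft of radius r, so J = (π·r^4) / 2.
Substitute:
  J = (π × 0.077^4) / 2
  J = 5.522 × 10⁻⁵ m⁴
Final answer: J = 5.522 × 10⁻⁵ m⁴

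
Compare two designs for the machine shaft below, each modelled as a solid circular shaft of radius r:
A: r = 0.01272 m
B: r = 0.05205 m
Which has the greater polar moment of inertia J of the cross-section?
Model: a solid circular shaft of radius r, so J = (π·r^4) / 2 (SI units).
  A: J = (π × 0.01272^4) / 2 = 4.112 × 10⁻⁸ m⁴
  B: J = (π × 0.05205^4) / 2 = 1.153 × 10⁻⁵ m⁴
1.153 × 10⁻⁵ m⁴ > 4.112 × 10⁻⁸ m⁴, so B is larger.
Final answer: B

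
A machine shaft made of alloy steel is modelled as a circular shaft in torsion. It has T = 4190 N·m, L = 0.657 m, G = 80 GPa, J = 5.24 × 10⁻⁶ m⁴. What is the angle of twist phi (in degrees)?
Model: a circular shaft in torsion, so phi = (T·L) / (G·J).
Convert to SI units:
  G = 80 GPa = 8 × 10¹⁰ Pa
Substitute:
  phi = (4190 × 0.657) / ((8 × 10¹⁰) × (5.24 × 10⁻⁶))
  phi = 0.006567 rad
Convert to degrees: phi = 0.006567 × 180/π = 0.3763°
Final answer: phi = 0.3763°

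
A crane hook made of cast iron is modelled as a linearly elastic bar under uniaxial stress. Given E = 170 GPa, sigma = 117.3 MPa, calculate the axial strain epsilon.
Model: a linearly elastic bar under uniaxial stress, so sigma = E·epsilon.
Solve for epsilon: epsilon = sigma / E.
Convert to SI units:
  E = 170 GPa = 1.7 × 10¹¹ Pa
  sigma = 117.3 MPa = 1.173 × 10⁸ Pa
Substitute:
  epsilon = (1.173 × 10⁸) / (1.7 × 10¹¹)
  epsilon = 0.00069
Final answer: epsilon = 0.00069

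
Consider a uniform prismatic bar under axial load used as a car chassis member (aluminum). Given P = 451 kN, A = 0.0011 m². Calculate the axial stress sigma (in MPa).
Model: a uniform prismatic bar under axial load, so sigma = P / A.
Convert to SI units:
  P = 451 kN = 451000 N
Substitute:
  sigma = 451000 / 0.0011
  sigma = 4.1 × 10⁸ Pa
Convert: sigma = 4.1 × 10⁸ Pa = 410 MPa
Final answer: sigma = 410 MPa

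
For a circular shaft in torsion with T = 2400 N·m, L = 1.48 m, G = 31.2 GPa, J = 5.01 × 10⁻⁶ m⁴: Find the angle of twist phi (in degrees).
Model: a circular shaft in torsion, so phi = (T·L) / (G·J).
Convert to SI units:
  G = 31.2 GPa = 3.12 × 10¹⁰ Pa
Substitute:
  phi = (2400 × 1.48) / ((3.12 × 10¹⁰) × (5.01 × 10⁻⁶))
  phi = 0.02272 rad
Convert to degrees: phi = 0.02272 × 180/π = 1.302°
Final answer: phi = 1.302°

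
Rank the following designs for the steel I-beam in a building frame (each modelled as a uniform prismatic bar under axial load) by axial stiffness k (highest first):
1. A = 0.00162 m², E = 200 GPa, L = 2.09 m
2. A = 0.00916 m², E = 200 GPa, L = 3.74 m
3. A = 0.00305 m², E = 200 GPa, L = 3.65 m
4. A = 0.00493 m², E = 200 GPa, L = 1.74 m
Model: a uniform prismatic bar under axial load, so k = (A·E) / L (SI units).
  Case 1: k = (0.00162 × (2 × 10¹¹)) / 2.09 = 1.55 × 10⁸ N/m = 155 MN/m
  Case 2: k = (0.00916 × (2 × 10¹¹)) / 3.74 = 4.898 × 10⁸ N/m = 489.8 MN/m
  Case 3: k = (0.00305 × (2 × 10¹¹)) / 3.65 = 1.671 × 10⁸ N/m = 167.1 MN/m
  Case 4: k = (0.00493 × (2 × 10¹¹)) / 1.74 = 5.667 × 10⁸ N/m = 566.7 MN/m
Ordering: 566.7 MN/m (case 4) > 489.8 MN/m (case 2) > 167.1 MN/m (case 3) > 155 MN/m (case 1)
Final answer: 4, 2, 3, 1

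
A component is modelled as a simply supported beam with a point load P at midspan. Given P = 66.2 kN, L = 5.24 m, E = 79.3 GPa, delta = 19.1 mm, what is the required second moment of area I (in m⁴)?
Model: a simply supported beam with a point load P at midspan, so delta = (P·L^3) / (48·E·I).
Solve for I: I = (P·L^3) / (48·delta·E).
Convert to SI units:
  P = 66.2 kN = 66200 N
  E = 79.3 GPa = 7.93 × 10¹⁰ Pa
  delta = 19.1 mm = 0.0191 m
Substitute:
  I = (66200 × 5.24^3) / (48 × 0.0191 × (7.93 × 10¹⁰))
  I = 0.000131 m⁴
Final answer: I = 0.000131 m⁴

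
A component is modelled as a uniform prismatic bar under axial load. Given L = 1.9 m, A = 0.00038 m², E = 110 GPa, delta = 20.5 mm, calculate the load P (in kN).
Model: a uniform prismatic bar under axial load, so delta = (P·L) / (A·E).
Solve for P: P = (delta·A·E) / L.
Convert to SI units:
  E = 110 GPa = 1.1 × 10¹¹ Pa
  delta = 20.5 mm = 0.0205 m
Substitute:
  P = (0.0205 × 0.00038 × (1.1 × 10¹¹)) / 1.9
  P = 451000 N
Convert: P = 451000 N = 451 kN
Final answer: P = 451 kN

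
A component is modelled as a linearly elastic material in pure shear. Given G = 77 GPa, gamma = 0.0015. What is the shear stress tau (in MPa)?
Model: a linearly elastic material in pure shear, so tau = G·gamma.
Convert to SI units:
  G = 77 GPa = 7.7 × 10¹⁰ Pa
Substitute:
  tau = (7.7 × 10¹⁰) × 0.0015
  tau = 1.155 × 10⁸ Pa
Convert: tau = 1.155 × 10⁸ Pa = 115.5 MPa
Final answer: tau = 115.5 MPa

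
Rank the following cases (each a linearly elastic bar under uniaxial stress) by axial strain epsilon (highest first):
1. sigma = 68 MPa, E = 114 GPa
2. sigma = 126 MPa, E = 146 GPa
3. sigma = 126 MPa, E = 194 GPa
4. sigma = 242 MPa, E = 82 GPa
Model: a linearly elastic bar under uniaxial stress, so epsilon = sigma / E (SI units).
  Case 1: epsilon = (6.8 × 10⁷) / (1.14 × 10¹¹) = 0.0005965
  Case 2: epsilon = (1.26 × 10⁸) / (1.46 × 10¹¹) = 0.000863
  Case 3: epsilon = (1.26 × 10⁸) / (1.94 × 10¹¹) = 0.0006495
  Case 4: epsilon = (2.42 × 10⁸) / (8.2 × 10¹⁰) = 0.002951
Ordering: 0.002951 (case 4) > 0.000863 (case 2) > 0.0006495 (case 3) > 0.0005965 (case 1)
Final answer: 4, 2, 3, 1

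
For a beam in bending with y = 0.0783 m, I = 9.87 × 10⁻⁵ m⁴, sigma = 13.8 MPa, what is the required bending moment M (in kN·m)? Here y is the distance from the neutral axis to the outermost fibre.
Model: a beam in bending, so sigma = (M·y) / I.
Solve for M: M = (sigma·I) / y.
Convert to SI units:
  sigma = 13.8 MPa = 1.38 × 10⁷ Pa
Substitute:
  M = ((1.38 × 10⁷) × (9.87 × 10⁻⁵)) / 0.0783
  M = 17400 N·m
Convert: M = 17400 N·m = 17.4 kN·m
Final answer: M = 17.4 kN·m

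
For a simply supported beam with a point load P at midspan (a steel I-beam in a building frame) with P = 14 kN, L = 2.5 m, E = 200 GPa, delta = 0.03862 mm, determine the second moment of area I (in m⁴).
Model: a simply supported beam with a point load P at midspan, so delta = (P·L^3) / (48·E·I).
Solve for I: I = (P·L^3) / (48·delta·E).
Convert to SI units:
  P = 14 kN = 14000 N
  E = 200 GPa = 2 × 10¹¹ Pa
  delta = 0.03862 mm = 3.862 × 10⁻⁵ m
Substitute:
  I = (14000 × 2.5^3) / (48 × (3.862 × 10⁻⁵) × (2 × 10¹¹))
  I = 0.00059 m⁴
Final answer: I = 0.00059 m⁴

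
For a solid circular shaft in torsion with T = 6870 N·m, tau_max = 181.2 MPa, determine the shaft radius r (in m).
Model: a solid circular shaft in torsion, so tau_max = (2·T) / (π·r^3).
Solve for r: r = ((2·T) / (π·tau_max))^(1/3).
Convert to SI units:
  tau_max = 181.2 MPa = 1.812 × 10⁸ Pa
Substitute:
  r = ((2 × 6870) / (π × (1.812 × 10⁸)))^(1/3)
  r = 0.0289 m
Final answer: r = 0.0289 m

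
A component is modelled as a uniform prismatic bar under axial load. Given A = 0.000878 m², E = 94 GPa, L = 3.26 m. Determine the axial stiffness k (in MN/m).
Model: a uniform prismatic bar under axial load, so k = (A·E) / L.
Convert to SI units:
  E = 94 GPa = 9.4 × 10¹⁰ Pa
Substitute:
  k = (0.000878 × (9.4 × 10¹⁰)) / 3.26
  k = 2.532 × 10⁷ N/m
Convert: k = 2.532 × 10⁷ N/m = 25.32 MN/m
Final answer: k = 25.32 MN/m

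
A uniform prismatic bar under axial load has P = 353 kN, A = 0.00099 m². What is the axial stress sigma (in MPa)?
Model: a uniform prismatic bar under axial load, so sigma = P / A.
Convert to SI units:
  P = 353 kN = 353000 N
Substitute:
  sigma = 353000 / 0.00099
  sigma = 3.566 × 10⁸ Pa
Convert: sigma = 3.566 × 10⁸ Pa = 356.6 MPa
Final answer: sigma = 356.6 MPa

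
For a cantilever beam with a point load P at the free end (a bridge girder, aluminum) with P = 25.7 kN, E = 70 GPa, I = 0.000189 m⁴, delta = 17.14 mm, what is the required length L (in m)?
Model: a cantilever beam with a point load P at the free end, so delta = (P·L^3) / (3·E·I).
Solve for L: L = ((3·delta·E·I) / P)^(1/3).
Convert to SI units:
  P = 25.7 kN = 25700 N
  E = 70 GPa = 7 × 10¹⁰ Pa
  delta = 17.14 mm = 0.01714 m
Substitute:
  L = ((3 × 0.01714 × (7 × 10¹⁰) × 0.000189) / 25700)^(1/3)
  L = 2.98 m
Final answer: L = 2.98 m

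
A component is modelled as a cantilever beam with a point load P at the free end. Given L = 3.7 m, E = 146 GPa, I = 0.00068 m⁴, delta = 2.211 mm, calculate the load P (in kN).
Model: a cantilever beam with a point load P at the free end, so delta = (P·L^3) / (3·E·I).
Solve for P: P = (3·delta·E·I) / L^3.
Convert to SI units:
  E = 146 GPa = 1.46 × 10¹¹ Pa
  delta = 2.211 mm = 0.002211 m
Substitute:
  P = (3 × 0.002211 × (1.46 × 10¹¹) × 0.00068) / 3.7^3
  P = 13000 N
Convert: P = 13000 N = 13 kN
Final answer: P = 13 kN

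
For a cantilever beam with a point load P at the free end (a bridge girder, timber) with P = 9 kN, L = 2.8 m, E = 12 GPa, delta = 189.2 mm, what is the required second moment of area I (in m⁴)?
Model: a cantilever beam with a point load P at the free end, so delta = (P·L^3) / (3·E·I).
Solve for I: I = (P·L^3) / (3·delta·E).
Convert to SI units:
  P = 9 kN = 9000 N
  E = 12 GPa = 1.2 × 10¹⁰ Pa
  delta = 189.2 mm = 0.1892 m
Substitute:
  I = (9000 × 2.8^3) / (3 × 0.1892 × (1.2 × 10¹⁰))
  I = 2.901 × 10⁻⁵ m⁴
Final answer: I = 2.901 × 10⁻⁵ m⁴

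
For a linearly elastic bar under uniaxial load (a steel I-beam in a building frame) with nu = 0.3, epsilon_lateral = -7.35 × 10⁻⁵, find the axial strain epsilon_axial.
Model: a linearly elastic bar under uniaxial load, so epsilon_lateral = -nu·epsilon_axial.
Solve for epsilon_axial: epsilon_axial = -epsilon_lateral / nu.
Substitute:
  epsilon_axial = -(-7.35 × 10⁻⁵) / 0.3
  epsilon_axial = 0.000245
Final answer: epsilon_axial = 0.000245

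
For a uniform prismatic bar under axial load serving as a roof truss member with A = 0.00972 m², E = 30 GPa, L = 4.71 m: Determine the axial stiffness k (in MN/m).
Model: a uniform prismatic bar under axial load, so k = (A·E) / L.
Convert to SI units:
  E = 30 GPa = 3 × 10¹⁰ Pa
Substitute:
  k = (0.00972 × (3 × 10¹⁰)) / 4.71
  k = 6.191 × 10⁷ N/m
Convert: k = 6.191 × 10⁷ N/m = 61.91 MN/m
Final answer: k = 61.91 MN/m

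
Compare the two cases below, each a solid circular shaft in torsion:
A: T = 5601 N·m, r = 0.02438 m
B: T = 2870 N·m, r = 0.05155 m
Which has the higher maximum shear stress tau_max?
Model: a solid circular shaft in torsion, so tau_max = (2·T) / (π·r^3) (SI units).
  A: tau_max = (2 × 5601) / (π × 0.02438^3) = 2.461 × 10⁸ Pa = 246.1 MPa
  B: tau_max = (2 × 2870) / (π × 0.05155^3) = 1.334 × 10⁷ Pa = 13.34 MPa
246.1 MPa > 13.34 MPa, so A is larger.
Final answer: A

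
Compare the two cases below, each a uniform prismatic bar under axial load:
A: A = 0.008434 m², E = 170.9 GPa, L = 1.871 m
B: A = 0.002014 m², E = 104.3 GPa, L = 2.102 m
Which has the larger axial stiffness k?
Model: a uniform prismatic bar under axial load, so k = (A·E) / L (SI units).
  A: k = (0.008434 × (1.709 × 10¹¹)) / 1.871 = 7.704 × 10⁸ N/m = 770.4 MN/m
  B: k = (0.002014 × (1.043 × 10¹¹)) / 2.102 = 9.993 × 10⁷ N/m = 99.93 MN/m
770.4 MN/m > 99.93 MN/m, so A is larger.
Final answer: A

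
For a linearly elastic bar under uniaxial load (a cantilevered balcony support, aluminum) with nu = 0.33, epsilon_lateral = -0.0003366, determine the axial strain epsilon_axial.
Model: a linearly elastic bar under uniaxial load, so epsilon_lateral = -nu·epsilon_axial.
Solve for epsilon_axial: epsilon_axial = -epsilon_lateral / nu.
Substitute:
  epsilon_axial = -(-0.0003366) / 0.33
  epsilon_axial = 0.00102
Final answer: epsilon_axial = 0.00102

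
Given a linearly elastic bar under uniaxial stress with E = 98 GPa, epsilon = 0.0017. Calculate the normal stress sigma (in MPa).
Model: a linearly elastic bar under uniaxial stress, so sigma = E·epsilon.
Convert to SI units:
  E = 98 GPa = 9.8 × 10¹⁰ Pa
Substitute:
  sigma = (9.8 × 10¹⁰) × 0.0017
  sigma = 1.666 × 10⁸ Pa
Convert: sigma = 1.666 × 10⁸ Pa = 166.6 MPa
Final answer: sigma = 166.6 MPa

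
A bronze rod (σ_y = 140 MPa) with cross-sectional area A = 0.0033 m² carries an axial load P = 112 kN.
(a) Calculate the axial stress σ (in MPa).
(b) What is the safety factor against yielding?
(a) Axial stress σ = P/A. Convert P = 112 kN = 112000 N.
  σ = 112000 / 0.0033 = 3.394 × 10⁷ Pa = 33.94 MPa
(b) Safety factor SF = σ_y/σ = 140 / 33.94 = 4.125
Final answer: (a) σ = 33.94 MPa, (b) SF = 4.125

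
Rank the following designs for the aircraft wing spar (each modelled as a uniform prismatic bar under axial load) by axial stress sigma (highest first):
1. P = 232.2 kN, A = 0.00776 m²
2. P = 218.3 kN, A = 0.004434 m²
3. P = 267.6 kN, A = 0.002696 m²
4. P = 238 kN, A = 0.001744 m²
Model: a uniform prismatic bar under axial load, so sigma = P / A (SI units).
  Case 1: sigma = 232200 / 0.00776 = 2.992 × 10⁷ Pa = 29.92 MPa
  Case 2: sigma = 218300 / 0.004434 = 4.923 × 10⁷ Pa = 49.23 MPa
  Case 3: sigma = 267600 / 0.002696 = 9.926 × 10⁷ Pa = 99.26 MPa
  Case 4: sigma = 238000 / 0.001744 = 1.365 × 10⁸ Pa = 136.5 MPa
Ordering: 136.5 MPa (case 4) > 99.26 MPa (case 3) > 49.23 MPa (case 2) > 29.92 MPa (case 1)
Final answer: 4, 3, 2, 1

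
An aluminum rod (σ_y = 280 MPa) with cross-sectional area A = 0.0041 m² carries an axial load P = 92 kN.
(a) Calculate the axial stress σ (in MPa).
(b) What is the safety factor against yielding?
(a) Axial stress σ = P/A. Convert P = 92 kN = 92000 N.
  σ = 92000 / 0.0041 = 2.244 × 10⁷ Pa = 22.44 MPa
(b) Safety factor SF = σ_y/σ = 280 / 22.44 = 12.48
Final answer: (a) σ = 22.44 MPa, (b) SF = 12.48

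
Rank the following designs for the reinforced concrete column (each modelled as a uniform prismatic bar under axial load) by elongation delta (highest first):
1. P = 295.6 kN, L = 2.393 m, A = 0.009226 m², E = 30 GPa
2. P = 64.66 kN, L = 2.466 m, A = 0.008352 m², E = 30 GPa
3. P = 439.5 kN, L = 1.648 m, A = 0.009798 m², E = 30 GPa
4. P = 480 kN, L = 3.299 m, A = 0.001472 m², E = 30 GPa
Model: a uniform prismatic bar under axial load, so delta = (P·L) / (A·E) (SI units).
  Case 1: delta = (295600 × 2.393) / (0.009226 × (3 × 10¹⁰)) = 0.002556 m = 2.556 mm
  Case 2: delta = (64660 × 2.466) / (0.008352 × (3 × 10¹⁰)) = 0.0006364 m = 0.6364 mm
  Case 3: delta = (439500 × 1.648) / (0.009798 × (3 × 10¹⁰)) = 0.002464 m = 2.464 mm
  Case 4: delta = (480000 × 3.299) / (0.001472 × (3 × 10¹⁰)) = 0.03586 m = 35.86 mm
Ordering: 35.86 mm (case 4) > 2.556 mm (case 1) > 2.464 mm (case 3) > 0.6364 mm (case 2)
Final answer: 4, 1, 3, 2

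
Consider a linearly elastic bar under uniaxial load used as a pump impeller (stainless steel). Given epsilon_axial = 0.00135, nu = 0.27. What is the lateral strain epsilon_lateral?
Model: a linearly elastic bar under uniaxial load, so epsilon_lateral = -nu·epsilon_axial.
Substitute:
  epsilon_lateral = -(0.27 × 0.00135)
  epsilon_lateral = -0.0003645
Final answer: epsilon_lateral = -0.0003645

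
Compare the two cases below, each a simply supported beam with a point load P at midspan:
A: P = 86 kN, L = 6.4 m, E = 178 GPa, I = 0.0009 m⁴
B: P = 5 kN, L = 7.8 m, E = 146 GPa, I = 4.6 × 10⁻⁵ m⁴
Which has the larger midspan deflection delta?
Model: a simply supported beam with a point load P at midspan, so delta = (P·L^3) / (48·E·I) (SI units).
  A: delta = (86000 × 6.4^3) / (48 × (1.78 × 10¹¹) × 0.0009) = 0.002932 m = 2.932 mm
  B: delta = (5000 × 7.8^3) / (48 × (1.46 × 10¹¹) × (4.6 × 10⁻⁵)) = 0.00736 m = 7.36 mm
7.36 mm > 2.932 mm, so B is larger.
Final answer: B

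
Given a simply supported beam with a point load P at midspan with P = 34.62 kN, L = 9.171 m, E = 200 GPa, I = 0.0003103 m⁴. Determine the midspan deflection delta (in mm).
Model: a simply supported beam with a point load P at midspan, so delta = (P·L^3) / (48·E·I).
Convert to SI units:
  P = 34.62 kN = 34620 N
  E = 200 GPa = 2 × 10¹¹ Pa
Substitute:
  delta = (34620 × 9.171^3) / (48 × (2 × 10¹¹) × 0.0003103)
  delta = 0.008964 m
Convert: delta = 0.008964 m = 8.964 mm
Final answer: delta = 8.964 mm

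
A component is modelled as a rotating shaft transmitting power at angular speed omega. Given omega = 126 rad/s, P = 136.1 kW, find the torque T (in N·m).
Model: a rotating shaft transmitting power at angular speed omega, so P = T·omega.
Solve for T: T = P / omega.
Convert to SI units:
  P = 136.1 kW = 136100 W
Substitute:
  T = 136100 / 126
  T = 1080 N·m
Final answer: T = 1080 N·m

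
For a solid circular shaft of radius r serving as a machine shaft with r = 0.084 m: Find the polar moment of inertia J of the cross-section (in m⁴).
Model: a solid circular shaft of radius r, so J = (π·r^4) / 2.
Substitute:
  J = (π × 0.084^4) / 2
  J = 7.821 × 10⁻⁵ m⁴
Final answer: J = 7.821 × 10⁻⁵ m⁴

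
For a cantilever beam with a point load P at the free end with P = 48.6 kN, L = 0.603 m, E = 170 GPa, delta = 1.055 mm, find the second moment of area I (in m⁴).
Model: a cantilever beam with a point load P at the free end, so delta = (P·L^3) / (3·E·I).
Solve for I: I = (P·L^3) / (3·delta·E).
Convert to SI units:
  P = 48.6 kN = 48600 N
  E = 170 GPa = 1.7 × 10¹¹ Pa
  delta = 1.055 mm = 0.001055 m
Substitute:
  I = (48600 × 0.603^3) / (3 × 0.001055 × (1.7 × 10¹¹))
  I = 1.98 × 10⁻⁵ m⁴
Final answer: I = 1.98 × 10⁻⁵ m⁴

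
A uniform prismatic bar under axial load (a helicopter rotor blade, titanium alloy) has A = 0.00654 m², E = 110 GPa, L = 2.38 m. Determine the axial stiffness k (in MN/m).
Model: a uniform prismatic bar under axial load, so k = (A·E) / L.
Convert to SI units:
  E = 110 GPa = 1.1 × 10¹¹ Pa
Substitute:
  k = (0.00654 × (1.1 × 10¹¹)) / 2.38
  k = 3.023 × 10⁸ N/m
Convert: k = 3.023 × 10⁸ N/m = 302.3 MN/m
Final answer: k = 302.3 MN/m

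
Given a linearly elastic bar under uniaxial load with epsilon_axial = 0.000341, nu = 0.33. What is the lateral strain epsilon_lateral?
Model: a linearly elastic bar under uniaxial load, so epsilon_lateral = -nu·epsilon_axial.
Substitute:
  epsilon_lateral = -(0.33 × 0.000341)
  epsilon_lateral = -0.0001125
Final answer: epsilon_lateral = -0.0001125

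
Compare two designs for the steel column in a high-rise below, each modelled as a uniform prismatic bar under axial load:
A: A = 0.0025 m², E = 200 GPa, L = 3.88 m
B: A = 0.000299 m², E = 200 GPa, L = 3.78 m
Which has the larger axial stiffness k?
Model: a uniform prismatic bar under axial load, so k = (A·E) / L (SI units).
  A: k = (0.0025 × (2 × 10¹¹)) / 3.88 = 1.289 × 10⁸ N/m = 128.9 MN/m
  B: k = (0.000299 × (2 × 10¹¹)) / 3.78 = 1.582 × 10⁷ N/m = 15.82 MN/m
128.9 MN/m > 15.82 MN/m, so A is larger.
Final answer: A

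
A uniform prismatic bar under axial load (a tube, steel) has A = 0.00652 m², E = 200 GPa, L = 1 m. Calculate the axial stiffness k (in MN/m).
Model: a uniform prismatic bar under axial load, so k = (A·E) / L.
Convert to SI units:
  E = 200 GPa = 2 × 10¹¹ Pa
Substitute:
  k = (0.00652 × (2 × 10¹¹)) / 1
  k = 1.304 × 10⁹ N/m
Convert: k = 1.304 × 10⁹ N/m = 1304 MN/m
Final answer: k = 1304 MN/m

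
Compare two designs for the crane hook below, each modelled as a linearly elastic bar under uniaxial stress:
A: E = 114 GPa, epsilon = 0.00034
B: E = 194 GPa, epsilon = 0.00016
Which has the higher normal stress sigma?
Model: a linearly elastic bar under uniaxial stress, so sigma = E·epsilon (SI units).
  A: sigma = (1.14 × 10¹¹) × 0.00034 = 3.876 × 10⁷ Pa = 38.76 MPa
  B: sigma = (1.94 × 10¹¹) × 0.00016 = 3.104 × 10⁷ Pa = 31.04 MPa
38.76 MPa > 31.04 MPa, so A is larger.
Final answer: A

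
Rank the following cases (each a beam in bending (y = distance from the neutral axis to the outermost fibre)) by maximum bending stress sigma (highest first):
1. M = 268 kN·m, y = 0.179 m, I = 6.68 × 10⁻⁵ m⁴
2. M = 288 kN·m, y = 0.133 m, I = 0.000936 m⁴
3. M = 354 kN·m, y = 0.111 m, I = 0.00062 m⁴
Model: a beam in bending (y = distance from the neutral axis to the outermost fibre), so sigma = (M·y) / I (SI units).
  Case 1: sigma = (268000 × 0.179) / (6.68 × 10⁻⁵) = 7.181 × 10⁸ Pa = 718.1 MPa
  Case 2: sigma = (288000 × 0.133) / 0.000936 = 4.092 × 10⁷ Pa = 40.92 MPa
  Case 3: sigma = (354000 × 0.111) / 0.00062 = 6.338 × 10⁷ Pa = 63.38 MPa
Ordering: 718.1 MPa (case 1) > 63.38 MPa (case 3) > 40.92 MPa (case 2)
Final answer: 1, 3, 2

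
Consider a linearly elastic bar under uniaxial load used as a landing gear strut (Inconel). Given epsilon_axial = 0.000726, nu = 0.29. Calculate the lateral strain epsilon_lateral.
Model: a linearly elastic bar under uniaxial load, so epsilon_lateral = -nu·epsilon_axial.
Substitute:
  epsilon_lateral = -(0.29 × 0.000726)
  epsilon_lateral = -0.0002105
Final answer: epsilon_lateral = -0.0002105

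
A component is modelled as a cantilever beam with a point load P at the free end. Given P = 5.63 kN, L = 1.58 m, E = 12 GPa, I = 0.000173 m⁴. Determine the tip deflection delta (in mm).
Model: a cantilever beam with a point load P at the free end, so delta = (P·L^3) / (3·E·I).
Convert to SI units:
  P = 5.63 kN = 5630 N
  E = 12 GPa = 1.2 × 10¹⁰ Pa
Substitute:
  delta = (5630 × 1.58^3) / (3 × (1.2 × 10¹⁰) × 0.000173)
  delta = 0.003566 m
Convert: delta = 0.003566 m = 3.566 mm
Final answer: delta = 3.566 mm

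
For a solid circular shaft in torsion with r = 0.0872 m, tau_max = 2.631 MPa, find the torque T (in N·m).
Model: a solid circular shaft in torsion, so tau_max = (2·T) / (π·r^3).
Solve for T: T = (π·tau_max·r^3) / 2.
Convert to SI units:
  tau_max = 2.631 MPa = 2.631 × 10⁶ Pa
Substitute:
  T = (π × (2.631 × 10⁶) × 0.0872^3) / 2
  T = 2740 N·m
Final answer: T = 2740 N·m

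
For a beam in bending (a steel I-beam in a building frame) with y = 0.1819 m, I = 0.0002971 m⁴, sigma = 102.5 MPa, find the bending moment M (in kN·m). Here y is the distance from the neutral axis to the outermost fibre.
Model: a beam in bending, so sigma = (M·y) / I.
Solve for M: M = (sigma·I) / y.
Convert to SI units:
  sigma = 102.5 MPa = 1.025 × 10⁸ Pa
Substitute:
  M = ((1.025 × 10⁸) × 0.0002971) / 0.1819
  M = 167400 N·m
Convert: M = 167400 N·m = 167.4 kN·m
Final answer: M = 167.4 kN·m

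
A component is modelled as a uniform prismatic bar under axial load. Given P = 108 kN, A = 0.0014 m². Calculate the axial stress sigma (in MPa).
Model: a uniform prismatic bar under axial load, so sigma = P / A.
Convert to SI units:
  P = 108 kN = 108000 N
Substitute:
  sigma = 108000 / 0.0014
  sigma = 7.714 × 10⁷ Pa
Convert: sigma = 7.714 × 10⁷ Pa = 77.14 MPa
Final answer: sigma = 77.14 MPa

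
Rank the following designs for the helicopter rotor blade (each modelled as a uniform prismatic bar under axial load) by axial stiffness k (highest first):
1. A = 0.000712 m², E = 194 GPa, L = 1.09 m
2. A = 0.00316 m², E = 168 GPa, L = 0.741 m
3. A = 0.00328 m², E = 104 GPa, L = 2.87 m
Model: a uniform prismatic bar under axial load, so k = (A·E) / L (SI units).
  Case 1: k = (0.000712 × (1.94 × 10¹¹)) / 1.09 = 1.267 × 10⁸ N/m = 126.7 MN/m
  Case 2: k = (0.00316 × (1.68 × 10¹¹)) / 0.741 = 7.164 × 10⁸ N/m = 716.4 MN/m
  Case 3: k = (0.00328 × (1.04 × 10¹¹)) / 2.87 = 1.189 × 10⁸ N/m = 118.9 MN/m
Ordering: 716.4 MN/m (case 2) > 126.7 MN/m (case 1) > 118.9 MN/m (case 3)
Final answer: 2, 1, 3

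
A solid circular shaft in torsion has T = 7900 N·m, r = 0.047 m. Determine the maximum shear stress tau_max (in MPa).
Model: a solid circular shaft in torsion, so tau_max = (2·T) / (π·r^3).
Substitute:
  tau_max = (2 × 7900) / (π × 0.047^3)
  tau_max = 4.844 × 10⁷ Pa
Convert: tau_max = 4.844 × 10⁷ Pa = 48.44 MPa
Final answer: tau_max = 48.44 MPa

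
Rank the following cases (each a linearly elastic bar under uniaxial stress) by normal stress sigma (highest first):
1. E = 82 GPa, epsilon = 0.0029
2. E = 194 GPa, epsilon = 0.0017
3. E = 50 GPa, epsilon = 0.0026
Model: a linearly elastic bar under uniaxial stress, so sigma = E·epsilon (SI units).
  Case 1: sigma = (8.2 × 10¹⁰) × 0.0029 = 2.378 × 10⁸ Pa = 237.8 MPa
  Case 2: sigma = (1.94 × 10¹¹) × 0.0017 = 3.298 × 10⁸ Pa = 329.8 MPa
  Case 3: sigma = (5 × 10¹⁰) × 0.0026 = 1.3 × 10⁸ Pa = 130 MPa
Ordering: 329.8 MPa (case 2) > 237.8 MPa (case 1) > 130 MPa (case 3)
Final answer: 2, 1, 3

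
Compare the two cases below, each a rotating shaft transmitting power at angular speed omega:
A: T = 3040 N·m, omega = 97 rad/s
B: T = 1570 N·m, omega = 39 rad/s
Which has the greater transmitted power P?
Model: a rotating shaft transmitting power at angular speed omega, so P = T·omega (SI units).
  A: P = 3040 × 97 = 294900 W = 294.9 kW
  B: P = 1570 × 39 = 61230 W = 61.23 kW
294.9 kW > 61.23 kW, so A is larger.
Final answer: A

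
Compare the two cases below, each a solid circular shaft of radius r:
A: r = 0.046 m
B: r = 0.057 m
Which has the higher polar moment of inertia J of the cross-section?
Model: a solid circular shaft of radius r, so J = (π·r^4) / 2 (SI units).
  A: J = (π × 0.046^4) / 2 = 7.033 × 10⁻⁶ m⁴
  B: J = (π × 0.057^4) / 2 = 1.658 × 10⁻⁵ m⁴
1.658 × 10⁻⁵ m⁴ > 7.033 × 10⁻⁶ m⁴, so B is larger.
Final answer: B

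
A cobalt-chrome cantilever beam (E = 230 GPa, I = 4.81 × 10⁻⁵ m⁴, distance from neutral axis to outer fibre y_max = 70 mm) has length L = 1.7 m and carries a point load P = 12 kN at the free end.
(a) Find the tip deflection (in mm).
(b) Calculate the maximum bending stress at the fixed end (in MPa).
(a) Tip deflection of a cantilever with an end point load: δ = P·L^3 / (3·E·I). Convert P = 12 kN = 12000 N, E = 230 GPa = 2.3 × 10¹¹ Pa.
  δ = (12000 × 1.7^3) / (3 × (2.3 × 10¹¹) × (4.81 × 10⁻⁵)) = 0.001776 m = 1.776 mm
(b) Maximum bending moment at the fixed end: M = P·L = 12000 × 1.7 = 20400 N·m. Convert y_max = 70 mm = 0.07 m.
  σ = M·y_max / I = (20400 × 0.07) / (4.81 × 10⁻⁵) = 2.969 × 10⁷ Pa = 29.69 MPa
Final answer: (a) δ = 1.776 mm, (b) σ = 29.69 MPa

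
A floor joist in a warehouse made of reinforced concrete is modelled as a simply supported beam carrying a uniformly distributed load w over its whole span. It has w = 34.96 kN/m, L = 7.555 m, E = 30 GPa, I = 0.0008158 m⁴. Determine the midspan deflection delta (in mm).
Model: a simply supported beam carrying a uniformly distributed load w over its whole span, so delta = (5·w·L^4) / (384·E·I).
Convert to SI units:
  w = 34.96 kN/m = 34960 N/m
  E = 30 GPa = 3 × 10¹⁰ Pa
Substitute:
  delta = (5 × 34960 × 7.555^4) / (384 × (3 × 10¹⁰) × 0.0008158)
  delta = 0.0606 m
Convert: delta = 0.0606 m = 60.6 mm
Final answer: delta = 60.6 mm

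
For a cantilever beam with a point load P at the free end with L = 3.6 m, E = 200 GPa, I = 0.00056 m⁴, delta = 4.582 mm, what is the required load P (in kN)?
Model: a cantilever beam with a point load P at the free end, so delta = (P·L^3) / (3·E·I).
Solve for P: P = (3·delta·E·I) / L^3.
Convert to SI units:
  E = 200 GPa = 2 × 10¹¹ Pa
  delta = 4.582 mm = 0.004582 m
Substitute:
  P = (3 × 0.004582 × (2 × 10¹¹) × 0.00056) / 3.6^3
  P = 33000 N
Convert: P = 33000 N = 33 kN
Final answer: P = 33 kN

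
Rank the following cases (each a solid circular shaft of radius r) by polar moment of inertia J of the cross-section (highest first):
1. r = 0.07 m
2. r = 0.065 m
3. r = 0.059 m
Model: a solid circular shaft of radius r, so J = (π·r^4) / 2 (SI units).
  Case 1: J = (π × 0.07^4) / 2 = 3.771 × 10⁻⁵ m⁴
  Case 2: J = (π × 0.065^4) / 2 = 2.804 × 10⁻⁵ m⁴
  Case 3: J = (π × 0.059^4) / 2 = 1.903 × 10⁻⁵ m⁴
Ordering: 3.771 × 10⁻⁵ m⁴ (case 1) > 2.804 × 10⁻⁵ m⁴ (case 2) > 1.903 × 10⁻⁵ m⁴ (case 3)
Final answer: 1, 2, 3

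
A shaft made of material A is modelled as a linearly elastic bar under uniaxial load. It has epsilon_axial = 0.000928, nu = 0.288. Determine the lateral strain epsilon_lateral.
Model: a linearly elastic bar under uniaxial load, so epsilon_lateral = -nu·epsilon_axial.
Substitute:
  epsilon_lateral = -(0.288 × 0.000928)
  epsilon_lateral = -0.0002673
Final answer: epsilon_lateral = -0.0002673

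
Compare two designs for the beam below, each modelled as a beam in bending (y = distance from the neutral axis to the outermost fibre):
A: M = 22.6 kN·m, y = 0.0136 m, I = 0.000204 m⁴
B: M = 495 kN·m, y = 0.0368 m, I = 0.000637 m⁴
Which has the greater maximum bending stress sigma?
Model: a beam in bending (y = distance from the neutral axis to the outermost fibre), so sigma = (M·y) / I (SI units).
  A: sigma = (22600 × 0.0136) / 0.000204 = 1.507 × 10⁶ Pa = 1.507 MPa
  B: sigma = (495000 × 0.0368) / 0.000637 = 2.86 × 10⁷ Pa = 28.6 MPa
28.6 MPa > 1.507 MPa, so B is larger.
Final answer: B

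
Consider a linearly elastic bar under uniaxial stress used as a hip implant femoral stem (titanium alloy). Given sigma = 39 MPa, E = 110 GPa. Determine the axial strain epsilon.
Model: a linearly elastic bar under uniaxial stress, so epsilon = sigma / E.
Convert to SI units:
  sigma = 39 MPa = 3.9 × 10⁷ Pa
  E = 110 GPa = 1.1 × 10¹¹ Pa
Substitute:
  epsilon = (3.9 × 10⁷) / (1.1 × 10¹¹)
  epsilon = 0.0003545
Final answer: epsilon = 0.0003545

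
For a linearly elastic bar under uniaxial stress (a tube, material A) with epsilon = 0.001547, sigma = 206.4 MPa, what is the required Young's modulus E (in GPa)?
Model: a linearly elastic bar under uniaxial stress, so sigma = E·epsilon.
Solve for E: E = sigma / epsilon.
Convert to SI units:
  sigma = 206.4 MPa = 2.064 × 10⁸ Pa
Substitute:
  E = (2.064 × 10⁸) / 0.001547
  E = 1.334 × 10¹¹ Pa
Convert: E = 1.334 × 10¹¹ Pa = 133.4 GPa
Final answer: E = 133.4 GPa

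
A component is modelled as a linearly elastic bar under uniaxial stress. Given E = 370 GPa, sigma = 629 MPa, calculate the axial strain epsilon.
Model: a linearly elastic bar under uniaxial stress, so sigma = E·epsilon.
Solve for epsilon: epsilon = sigma / E.
Convert to SI units:
  E = 370 GPa = 3.7 × 10¹¹ Pa
  sigma = 629 MPa = 6.29 × 10⁸ Pa
Substitute:
  epsilon = (6.29 × 10⁸) / (3.7 × 10¹¹)
  epsilon = 0.0017
Final answer: epsilon = 0.0017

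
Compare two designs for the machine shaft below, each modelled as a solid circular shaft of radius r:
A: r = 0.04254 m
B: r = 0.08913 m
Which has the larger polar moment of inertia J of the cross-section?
Model: a solid circular shaft of radius r, so J = (π·r^4) / 2 (SI units).
  A: J = (π × 0.04254^4) / 2 = 5.144 × 10⁻⁶ m⁴
  B: J = (π × 0.08913^4) / 2 = 9.913 × 10⁻⁵ m⁴
9.913 × 10⁻⁵ m⁴ > 5.144 × 10⁻⁶ m⁴, so B is larger.
Final answer: B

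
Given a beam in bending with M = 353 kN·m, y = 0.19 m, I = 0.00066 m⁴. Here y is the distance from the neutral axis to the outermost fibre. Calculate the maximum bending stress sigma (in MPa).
Model: a beam in bending, so sigma = (M·y) / I.
Convert to SI units:
  M = 353 kN·m = 353000 N·m
Substitute:
  sigma = (353000 × 0.19) / 0.00066
  sigma = 1.016 × 10⁸ Pa
Convert: sigma = 1.016 × 10⁸ Pa = 101.6 MPa
Final answer: sigma = 101.6 MPa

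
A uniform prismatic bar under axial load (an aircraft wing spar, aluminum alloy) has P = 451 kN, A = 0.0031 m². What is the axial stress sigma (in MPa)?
Model: a uniform prismatic bar under axial load, so sigma = P / A.
Convert to SI units:
  P = 451 kN = 451000 N
Substitute:
  sigma = 451000 / 0.0031
  sigma = 1.455 × 10⁸ Pa
Convert: sigma = 1.455 × 10⁸ Pa = 145.5 MPa
Final answer: sigma = 145.5 MPa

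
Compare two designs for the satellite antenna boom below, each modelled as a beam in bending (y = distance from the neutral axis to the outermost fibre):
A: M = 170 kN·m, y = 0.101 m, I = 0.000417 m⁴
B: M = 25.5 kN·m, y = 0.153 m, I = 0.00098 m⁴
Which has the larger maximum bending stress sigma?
Model: a beam in bending (y = distance from the neutral axis to the outermost fibre), so sigma = (M·y) / I (SI units).
  A: sigma = (170000 × 0.101) / 0.000417 = 4.118 × 10⁷ Pa = 41.18 MPa
  B: sigma = (25500 × 0.153) / 0.00098 = 3.981 × 10⁶ Pa = 3.981 MPa
41.18 MPa > 3.981 MPa, so A is larger.
Final answer: A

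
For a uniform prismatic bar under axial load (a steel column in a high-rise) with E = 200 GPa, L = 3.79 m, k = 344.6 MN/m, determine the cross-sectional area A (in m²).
Model: a uniform prismatic bar under axial load, so k = (A·E) / L.
Solve for A: A = (k·L) / E.
Convert to SI units:
  E = 200 GPa = 2 × 10¹¹ Pa
  k = 344.6 MN/m = 3.446 × 10⁸ N/m
Substitute:
  A = ((3.446 × 10⁸) × 3.79) / (2 × 10¹¹)
  A = 0.00653 m²
Final answer: A = 0.00653 m²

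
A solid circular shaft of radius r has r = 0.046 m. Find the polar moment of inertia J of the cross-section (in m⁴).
Model: a solid circular shaft of radius r, so J = (π·r^4) / 2.
Substitute:
  J = (π × 0.046^4) / 2
  J = 7.033 × 10⁻⁶ m⁴
Final answer: J = 7.033 × 10⁻⁶ m⁴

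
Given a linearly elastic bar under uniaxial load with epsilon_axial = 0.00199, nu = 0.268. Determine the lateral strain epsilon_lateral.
Model: a linearly elastic bar under uniaxial load, so epsilon_lateral = -nu·epsilon_axial.
Substitute:
  epsilon_lateral = -(0.268 × 0.00199)
  epsilon_lateral = -0.0005333
Final answer: epsilon_lateral = -0.0005333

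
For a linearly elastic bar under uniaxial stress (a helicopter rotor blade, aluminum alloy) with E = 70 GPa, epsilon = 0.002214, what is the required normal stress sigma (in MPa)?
Model: a linearly elastic bar under uniaxial stress, so epsilon = sigma / E.
Solve for sigma: sigma = epsilon·E.
Convert to SI units:
  E = 70 GPa = 7 × 10¹⁰ Pa
Substitute:
  sigma = 0.002214 × (7 × 10¹⁰)
  sigma = 1.55 × 10⁸ Pa
Convert: sigma = 1.55 × 10⁸ Pa = 155 MPa
Final answer: sigma = 155 MPa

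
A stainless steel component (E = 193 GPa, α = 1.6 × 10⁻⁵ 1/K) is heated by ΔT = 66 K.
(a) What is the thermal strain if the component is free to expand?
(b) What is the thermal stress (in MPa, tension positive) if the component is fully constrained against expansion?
(a) Free thermal strain ε_th = α·ΔT = (1.6 × 10⁻⁵) × 66 = 0.001056
(b) Fully constrained, the expansion is suppressed, so σ = -E·α·ΔT. Convert E = 193 GPa = 1.93 × 10¹¹ Pa.
  σ = -(1.93 × 10¹¹) × (1.6 × 10⁻⁵) × 66 = -2.038 × 10⁸ Pa = -203.8 MPa (compressive)
Final answer: (a) ε_th = 0.001056, (b) σ = -203.8 MPa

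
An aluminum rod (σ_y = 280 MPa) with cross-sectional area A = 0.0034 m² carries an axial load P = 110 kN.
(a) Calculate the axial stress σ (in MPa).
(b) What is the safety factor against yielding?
(a) Axial stress σ = P/A. Convert P = 110 kN = 110000 N.
  σ = 110000 / 0.0034 = 3.235 × 10⁷ Pa = 32.35 MPa
(b) Safety factor SF = σ_y/σ = 280 / 32.35 = 8.655
Final answer: (a) σ = 32.35 MPa, (b) SF = 8.655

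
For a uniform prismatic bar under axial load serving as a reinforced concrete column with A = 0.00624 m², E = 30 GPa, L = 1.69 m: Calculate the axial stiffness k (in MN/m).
Model: a uniform prismatic bar under axial load, so k = (A·E) / L.
Convert to SI units:
  E = 30 GPa = 3 × 10¹⁰ Pa
Substitute:
  k = (0.00624 × (3 × 10¹⁰)) / 1.69
  k = 1.108 × 10⁸ N/m
Convert: k = 1.108 × 10⁸ N/m = 110.8 MN/m
Final answer: k = 110.8 MN/m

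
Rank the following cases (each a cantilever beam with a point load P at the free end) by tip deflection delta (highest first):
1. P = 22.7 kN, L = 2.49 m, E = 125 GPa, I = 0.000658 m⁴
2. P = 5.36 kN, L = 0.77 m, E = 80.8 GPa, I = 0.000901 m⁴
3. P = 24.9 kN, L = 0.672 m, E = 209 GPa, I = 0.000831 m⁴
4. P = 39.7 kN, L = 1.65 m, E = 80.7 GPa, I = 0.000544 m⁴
Model: a cantilever beam with a point load P at the free end, so delta = (P·L^3) / (3·E·I) (SI units).
  Case 1: delta = (22700 × 2.49^3) / (3 × (1.25 × 10¹¹) × 0.000658) = 0.00142 m = 1.42 mm
  Case 2: delta = (5360 × 0.77^3) / (3 × (8.08 × 10¹⁰) × 0.000901) = 1.12 × 10⁻⁵ m = 0.0112 mm
  Case 3: delta = (24900 × 0.672^3) / (3 × (2.09 × 10¹¹) × 0.000831) = 1.45 × 10⁻⁵ m = 0.0145 mm
  Case 4: delta = (39700 × 1.65^3) / (3 × (8.07 × 10¹⁰) × 0.000544) = 0.001354 m = 1.354 mm
Ordering: 1.42 mm (case 1) > 1.354 mm (case 4) > 0.0145 mm (case 3) > 0.0112 mm (case 2)
Final answer: 1, 4, 3, 2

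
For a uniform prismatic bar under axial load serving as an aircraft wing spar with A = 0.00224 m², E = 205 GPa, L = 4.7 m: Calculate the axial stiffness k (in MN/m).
Model: a uniform prismatic bar under axial load, so k = (A·E) / L.
Convert to SI units:
  E = 205 GPa = 2.05 × 10¹¹ Pa
Substitute:
  k = (0.00224 × (2.05 × 10¹¹)) / 4.7
  k = 9.77 × 10⁷ N/m
Convert: k = 9.77 × 10⁷ N/m = 97.7 MN/m
Final answer: k = 97.7 MN/m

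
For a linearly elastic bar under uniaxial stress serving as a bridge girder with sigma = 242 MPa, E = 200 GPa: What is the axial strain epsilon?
Model: a linearly elastic bar under uniaxial stress, so epsilon = sigma / E.
Convert to SI units:
  sigma = 242 MPa = 2.42 × 10⁸ Pa
  E = 200 GPa = 2 × 10¹¹ Pa
Substitute:
  epsilon = (2.42 × 10⁸) / (2 × 10¹¹)
  epsilon = 0.00121
Final answer: epsilon = 0.00121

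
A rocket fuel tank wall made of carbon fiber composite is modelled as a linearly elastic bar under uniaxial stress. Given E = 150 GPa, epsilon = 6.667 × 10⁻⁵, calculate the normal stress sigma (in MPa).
Model: a linearly elastic bar under uniaxial stress, so epsilon = sigma / E.
Solve for sigma: sigma = epsilon·E.
Convert to SI units:
  E = 150 GPa = 1.5 × 10¹¹ Pa
Substitute:
  sigma = (6.667 × 10⁻⁵) × (1.5 × 10¹¹)
  sigma = 1 × 10⁷ Pa
Convert: sigma = 1 × 10⁷ Pa = 10 MPa
Final answer: sigma = 10 MPa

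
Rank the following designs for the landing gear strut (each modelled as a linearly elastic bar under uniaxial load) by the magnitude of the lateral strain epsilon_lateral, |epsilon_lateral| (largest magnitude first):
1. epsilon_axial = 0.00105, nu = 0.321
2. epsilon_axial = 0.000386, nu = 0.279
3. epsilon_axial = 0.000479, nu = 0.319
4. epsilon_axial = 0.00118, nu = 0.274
Model: a linearly elastic bar under uniaxial load, so epsilon_lateral = -nu·epsilon_axial (SI units).
  Case 1: epsilon_lateral = -(0.321 × 0.00105) = -0.000337
  Case 2: epsilon_lateral = -(0.279 × 0.000386) = -0.0001077
  Case 3: epsilon_lateral = -(0.319 × 0.000479) = -0.0001528
  Case 4: epsilon_lateral = -(0.274 × 0.00118) = -0.0003233
Ordering by |epsilon_lateral|: 0.000337 (case 1) > 0.0003233 (case 4) > 0.0001528 (case 3) > 0.0001077 (case 2)
Final answer: 1, 4, 3, 2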